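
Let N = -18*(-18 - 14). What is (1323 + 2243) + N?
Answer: 4142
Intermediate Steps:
N = 576 (N = -18*(-32) = 576)
(1323 + 2243) + N = (1323 + 2243) + 576 = 3566 + 576 = 4142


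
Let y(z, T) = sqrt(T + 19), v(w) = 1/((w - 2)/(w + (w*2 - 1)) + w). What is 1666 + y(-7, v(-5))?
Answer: 1666 + sqrt(100083)/73 ≈ 1670.3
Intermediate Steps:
v(w) = 1/(w + (-2 + w)/(-1 + 3*w)) (v(w) = 1/((-2 + w)/(w + (2*w - 1)) + w) = 1/((-2 + w)/(w + (-1 + 2*w)) + w) = 1/((-2 + w)/(-1 + 3*w) + w) = 1/(w + (-2 + w)/(-1 + 3*w)))
y(z, T) = sqrt(19 + T)
1666 + y(-7, v(-5)) = 1666 + sqrt(19 + (-1 + 3*(-5))/(-2 + 3*(-5)**2)) = 1666 + sqrt(19 + (-1 - 15)/(-2 + 3*25)) = 1666 + sqrt(19 - 16/(-2 + 75)) = 1666 + sqrt(19 - 16/73) = 1666 + sqrt(1371/73) = 1666 + sqrt(100083)/73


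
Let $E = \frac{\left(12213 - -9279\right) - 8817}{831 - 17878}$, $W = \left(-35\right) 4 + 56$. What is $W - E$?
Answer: $- \frac{1419273}{17047} \approx -83.256$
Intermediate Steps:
$W = -84$ ($W = -140 + 56 = -84$)
$E = - \frac{12675}{17047}$ ($E = \frac{\left(12213 + 9279\right) - 8817}{-17047} = \left(21492 - 8817\right) \left(- \frac{1}{17047}\right) = 12675 \left(- \frac{1}{17047}\right) = - \frac{12675}{17047} \approx -0.74353$)
$W - E = -84 - - \frac{12675}{17047} = -84 + \frac{12675}{17047} = - \frac{1419273}{17047}$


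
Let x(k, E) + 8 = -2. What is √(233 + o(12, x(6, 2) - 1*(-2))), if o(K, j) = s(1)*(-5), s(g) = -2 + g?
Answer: √238 ≈ 15.427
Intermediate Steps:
x(k, E) = -10 (x(k, E) = -8 - 2 = -10)
o(K, j) = 5 (o(K, j) = (-2 + 1)*(-5) = -1*(-5) = 5)
√(233 + o(12, x(6, 2) - 1*(-2))) = √(233 + 5) = √238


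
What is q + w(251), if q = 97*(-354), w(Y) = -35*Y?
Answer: -43123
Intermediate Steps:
q = -34338
q + w(251) = -34338 - 35*251 = -34338 - 8785 = -43123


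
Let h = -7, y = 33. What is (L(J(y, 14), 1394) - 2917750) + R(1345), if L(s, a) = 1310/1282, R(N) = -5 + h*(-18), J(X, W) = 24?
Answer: -1870199534/641 ≈ -2.9176e+6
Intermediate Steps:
R(N) = 121 (R(N) = -5 - 7*(-18) = -5 + 126 = 121)
L(s, a) = 655/641 (L(s, a) = 1310*(1/1282) = 655/641)
(L(J(y, 14), 1394) - 2917750) + R(1345) = (655/641 - 2917750) + 121 = -1870277095/641 + 121 = -1870199534/641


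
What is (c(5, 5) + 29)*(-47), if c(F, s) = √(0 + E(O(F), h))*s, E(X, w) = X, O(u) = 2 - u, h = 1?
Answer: -1363 - 235*I*√3 ≈ -1363.0 - 407.03*I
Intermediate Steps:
c(F, s) = s*√(2 - F) (c(F, s) = √(0 + (2 - F))*s = √(2 - F)*s = s*√(2 - F))
(c(5, 5) + 29)*(-47) = (5*√(2 - 1*5) + 29)*(-47) = (5*√(2 - 5) + 29)*(-47) = (5*√(-3) + 29)*(-47) = (5*(I*√3) + 29)*(-47) = (5*I*√3 + 29)*(-47) = (29 + 5*I*√3)*(-47) = -1363 - 235*I*√3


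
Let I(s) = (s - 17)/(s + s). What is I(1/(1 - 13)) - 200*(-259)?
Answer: 103805/2 ≈ 51903.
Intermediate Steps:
I(s) = (-17 + s)/(2*s) (I(s) = (-17 + s)/((2*s)) = (-17 + s)*(1/(2*s)) = (-17 + s)/(2*s))
I(1/(1 - 13)) - 200*(-259) = (-17 + 1/(1 - 13))/(2*(1/(1 - 13))) - 200*(-259) = (-17 + 1/(-12))/(2*(1/(-12))) + 51800 = (-17 - 1/12)/(2*(-1/12)) + 51800 = (1/2)*(-12)*(-205/12) + 51800 = 205/2 + 51800 = 103805/2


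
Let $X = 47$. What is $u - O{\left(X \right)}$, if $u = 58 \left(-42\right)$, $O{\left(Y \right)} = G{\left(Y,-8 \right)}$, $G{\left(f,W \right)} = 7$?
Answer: $-2443$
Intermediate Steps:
$O{\left(Y \right)} = 7$
$u = -2436$
$u - O{\left(X \right)} = -2436 - 7 = -2443$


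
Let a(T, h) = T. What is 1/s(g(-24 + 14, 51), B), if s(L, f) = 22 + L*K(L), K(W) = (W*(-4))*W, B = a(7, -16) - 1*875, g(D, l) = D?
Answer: 1/4022 ≈ 0.00024863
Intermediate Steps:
B = -868 (B = 7 - 1*875 = 7 - 875 = -868)
K(W) = -4*W² (K(W) = (-4*W)*W = -4*W²)
s(L, f) = 22 - 4*L³ (s(L, f) = 22 + L*(-4*L²) = 22 - 4*L³)
1/s(g(-24 + 14, 51), B) = 1/(22 - 4*(-24 + 14)³) = 1/(22 - 4*(-10)³) = 1/(22 - 4*(-1000)) = 1/(22 + 4000) = 1/4022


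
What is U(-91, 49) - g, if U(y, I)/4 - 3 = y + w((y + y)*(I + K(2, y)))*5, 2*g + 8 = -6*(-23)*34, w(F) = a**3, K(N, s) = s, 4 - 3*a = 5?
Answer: -72758/27 ≈ -2694.7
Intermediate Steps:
a = -1/3 (a = 4/3 - 1/3*5 = 4/3 - 5/3 = -1/3 ≈ -0.33333)
w(F) = -1/27 (w(F) = (-1/3)**3 = -1/27)
g = 2342 (g = -4 + (-6*(-23)*34)/2 = -4 + (138*34)/2 = -4 + (1/2)*4692 = -4 + 2346 = 2342)
U(y, I) = 304/27 + 4*y (U(y, I) = 12 + 4*(y - 1/27*5) = 12 + 4*(y - 5/27) = 12 + 4*(-5/27 + y) = 12 + (-20/27 + 4*y) = 304/27 + 4*y)
U(-91, 49) - g = (304/27 + 4*(-91)) - 1*2342 = (304/27 - 364) - 2342 = -9524/27 - 2342 = -72758/27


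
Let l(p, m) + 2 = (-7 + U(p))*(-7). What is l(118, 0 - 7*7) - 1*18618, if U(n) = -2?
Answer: -18557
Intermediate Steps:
l(p, m) = 61 (l(p, m) = -2 + (-7 - 2)*(-7) = -2 - 9*(-7) = -2 + 63 = 61)
l(118, 0 - 7*7) - 1*18618 = 61 - 1*18618 = 61 - 18618 = -18557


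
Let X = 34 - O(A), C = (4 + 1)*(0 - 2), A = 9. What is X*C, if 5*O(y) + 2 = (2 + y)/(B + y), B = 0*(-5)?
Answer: -3074/9 ≈ -341.56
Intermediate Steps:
B = 0
O(y) = -2/5 + (2 + y)/(5*y) (O(y) = -2/5 + ((2 + y)/(0 + y))/5 = -2/5 + ((2 + y)/y)/5 = -2/5 + (2 + y)/(5*y))
C = -10 (C = 5*(-2) = -10)
X = 1537/45 (X = 34 - (2 - 1*9)/(5*9) = 34 - (2 - 9)/(5*9) = 34 - (-7)/(5*9) = 34 - 1*(-7/45) = 34 + 7/45 = 1537/45 ≈ 34.156)
X*C = (1537/45)*(-10) = -3074/9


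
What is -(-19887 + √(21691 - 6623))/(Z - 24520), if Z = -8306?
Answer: -6629/10942 + √3767/16413 ≈ -0.60209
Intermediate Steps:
-(-19887 + √(21691 - 6623))/(Z - 24520) = -(-19887 + √(21691 - 6623))/(-8306 - 24520) = -(-19887 + √15068)/(-32826) = -(-19887 + 2*√3767)*(-1)/32826 = -(6629/10942 - √3767/16413) = -6629/10942 + √3767/16413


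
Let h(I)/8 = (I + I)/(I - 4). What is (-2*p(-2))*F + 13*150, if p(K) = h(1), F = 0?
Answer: 1950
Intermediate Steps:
h(I) = 16*I/(-4 + I) (h(I) = 8*((I + I)/(I - 4)) = 8*((2*I)/(-4 + I)) = 8*(2*I/(-4 + I)) = 16*I/(-4 + I))
p(K) = -16/3 (p(K) = 16*1/(-4 + 1) = 16*1/(-3) = 16*1*(-1/3) = -16/3)
(-2*p(-2))*F + 13*150 = -2*(-16/3)*0 + 13*150 = (32/3)*0 + 1950 = 0 + 1950 = 1950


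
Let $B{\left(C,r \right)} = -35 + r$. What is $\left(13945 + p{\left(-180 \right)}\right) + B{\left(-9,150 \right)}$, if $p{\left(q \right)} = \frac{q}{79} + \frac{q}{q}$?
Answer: $\frac{1110639}{79} \approx 14059.0$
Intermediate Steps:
$p{\left(q \right)} = 1 + \frac{q}{79}$ ($p{\left(q \right)} = q \frac{1}{79} + 1 = \frac{q}{79} + 1 = 1 + \frac{q}{79}$)
$\left(13945 + p{\left(-180 \right)}\right) + B{\left(-9,150 \right)} = \left(13945 + \left(1 + \frac{1}{79} \left(-180\right)\right)\right) + \left(-35 + 150\right) = \left(13945 + \left(1 - \frac{180}{79}\right)\right) + 115 = \left(13945 - \frac{101}{79}\right) + 115 = \frac{1101554}{79} + 115 = \frac{1110639}{79}$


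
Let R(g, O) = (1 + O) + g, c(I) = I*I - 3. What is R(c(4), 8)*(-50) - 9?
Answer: -1109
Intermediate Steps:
c(I) = -3 + I² (c(I) = I² - 3 = -3 + I²)
R(g, O) = 1 + O + g
R(c(4), 8)*(-50) - 9 = (1 + 8 + (-3 + 4²))*(-50) - 9 = (1 + 8 + (-3 + 16))*(-50) - 9 = (1 + 8 + 13)*(-50) - 9 = 22*(-50) - 9 = -1100 - 9 = -1109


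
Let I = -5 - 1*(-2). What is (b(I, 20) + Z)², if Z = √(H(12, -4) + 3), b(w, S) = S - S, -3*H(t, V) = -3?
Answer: 4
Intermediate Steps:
I = -3 (I = -5 + 2 = -3)
H(t, V) = 1 (H(t, V) = -⅓*(-3) = 1)
b(w, S) = 0
Z = 2 (Z = √(1 + 3) = √4 = 2)
(b(I, 20) + Z)² = (0 + 2)² = 2² = 4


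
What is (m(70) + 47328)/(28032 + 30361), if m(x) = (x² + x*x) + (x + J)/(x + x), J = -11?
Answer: 7997979/8175020 ≈ 0.97834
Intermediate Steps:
m(x) = 2*x² + (-11 + x)/(2*x) (m(x) = (x² + x*x) + (x - 11)/(x + x) = (x² + x²) + (-11 + x)/((2*x)) = 2*x² + (-11 + x)*(1/(2*x)) = 2*x² + (-11 + x)/(2*x))
(m(70) + 47328)/(28032 + 30361) = ((½)*(-11 + 70 + 4*70³)/70 + 47328)/(28032 + 30361) = ((½)*(1/70)*(-11 + 70 + 4*343000) + 47328)/58393 = ((½)*(1/70)*(-11 + 70 + 1372000) + 47328)*(1/58393) = ((½)*(1/70)*1372059 + 47328)*(1/58393) = (1372059/140 + 47328)*(1/58393) = (7997979/140)*(1/58393) = 7997979/8175020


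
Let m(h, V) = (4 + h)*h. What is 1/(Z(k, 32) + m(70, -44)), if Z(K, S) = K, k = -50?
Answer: 1/5130 ≈ 0.00019493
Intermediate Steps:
m(h, V) = h*(4 + h)
1/(Z(k, 32) + m(70, -44)) = 1/(-50 + 70*(4 + 70)) = 1/(-50 + 70*74) = 1/(-50 + 5180) = 1/5130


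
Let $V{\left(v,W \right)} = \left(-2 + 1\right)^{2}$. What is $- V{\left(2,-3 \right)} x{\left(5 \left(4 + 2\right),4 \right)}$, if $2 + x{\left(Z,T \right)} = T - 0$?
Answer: $-2$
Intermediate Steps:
$x{\left(Z,T \right)} = -2 + T$ ($x{\left(Z,T \right)} = -2 + \left(T - 0\right) = -2 + \left(T + 0\right) = -2 + T$)
$V{\left(v,W \right)} = 1$ ($V{\left(v,W \right)} = \left(-1\right)^{2} = 1$)
$- V{\left(2,-3 \right)} x{\left(5 \left(4 + 2\right),4 \right)} = \left(-1\right) 1 \left(-2 + 4\right) = \left(-1\right) 2 = -2$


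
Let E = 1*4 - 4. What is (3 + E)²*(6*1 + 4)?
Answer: 90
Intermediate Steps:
E = 0 (E = 4 - 4 = 0)
(3 + E)²*(6*1 + 4) = (3 + 0)²*(6*1 + 4) = 3²*(6 + 4) = 9*10 = 90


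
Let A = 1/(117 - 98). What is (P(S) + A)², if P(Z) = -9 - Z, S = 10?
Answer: 129600/361 ≈ 359.00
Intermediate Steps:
A = 1/19 ≈ 0.052632
(P(S) + A)² = ((-9 - 1*10) + 1/19)² = ((-9 - 10) + 1/19)² = (-19 + 1/19)² = (-360/19)² = 129600/361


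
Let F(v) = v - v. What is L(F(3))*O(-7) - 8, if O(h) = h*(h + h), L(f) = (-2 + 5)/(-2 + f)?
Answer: -155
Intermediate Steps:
F(v) = 0
L(f) = 3/(-2 + f)
O(h) = 2*h² (O(h) = h*(2*h) = 2*h²)
L(F(3))*O(-7) - 8 = (3/(-2 + 0))*(2*(-7)²) - 8 = (3/(-2))*(2*49) - 8 = (3*(-½))*98 - 8 = -3/2*98 - 8 = -147 - 8 = -155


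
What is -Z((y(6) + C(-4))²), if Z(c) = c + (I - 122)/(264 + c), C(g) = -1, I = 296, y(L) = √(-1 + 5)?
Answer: -439/265 ≈ -1.6566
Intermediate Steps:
y(L) = 2 (y(L) = √4 = 2)
Z(c) = c + 174/(264 + c) (Z(c) = c + (296 - 122)/(264 + c) = c + 174/(264 + c))
-Z((y(6) + C(-4))²) = -(174 + ((2 - 1)²)² + 264*(2 - 1)²)/(264 + (2 - 1)²) = -(174 + (1²)² + 264*1²)/(264 + 1²) = -(174 + 1² + 264*1)/(264 + 1) = -(174 + 1 + 264)/265 = -439/265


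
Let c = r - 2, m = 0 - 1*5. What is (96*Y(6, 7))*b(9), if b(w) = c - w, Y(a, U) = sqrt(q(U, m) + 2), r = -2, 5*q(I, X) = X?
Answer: -1248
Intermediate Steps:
m = -5 (m = 0 - 5 = -5)
q(I, X) = X/5
Y(a, U) = 1 (Y(a, U) = sqrt((1/5)*(-5) + 2) = sqrt(-1 + 2) = sqrt(1) = 1)
c = -4 (c = -2 - 2 = -4)
b(w) = -4 - w
(96*Y(6, 7))*b(9) = (96*1)*(-4 - 1*9) = 96*(-4 - 9) = 96*(-13) = -1248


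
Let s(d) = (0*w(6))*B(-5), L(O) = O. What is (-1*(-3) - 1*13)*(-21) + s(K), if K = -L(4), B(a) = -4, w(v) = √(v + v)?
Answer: 210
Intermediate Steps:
w(v) = √2*√v (w(v) = √(2*v) = √2*√v)
K = -4 (K = -1*4 = -4)
s(d) = 0 (s(d) = (0*(√2*√6))*(-4) = (0*(2*√3))*(-4) = 0*(-4) = 0)
(-1*(-3) - 1*13)*(-21) + s(K) = (-1*(-3) - 1*13)*(-21) + 0 = (3 - 13)*(-21) + 0 = -10*(-21) + 0 = 210 + 0 = 210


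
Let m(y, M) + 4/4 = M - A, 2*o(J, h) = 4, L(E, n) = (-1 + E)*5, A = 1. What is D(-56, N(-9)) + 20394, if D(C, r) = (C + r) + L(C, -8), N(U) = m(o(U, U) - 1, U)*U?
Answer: 20152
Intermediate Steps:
L(E, n) = -5 + 5*E
o(J, h) = 2 (o(J, h) = (½)*4 = 2)
m(y, M) = -2 + M (m(y, M) = -1 + (M - 1*1) = -1 + (M - 1) = -1 + (-1 + M) = -2 + M)
N(U) = U*(-2 + U) (N(U) = (-2 + U)*U = U*(-2 + U))
D(C, r) = -5 + r + 6*C (D(C, r) = (C + r) + (-5 + 5*C) = -5 + r + 6*C)
D(-56, N(-9)) + 20394 = (-5 - 9*(-2 - 9) + 6*(-56)) + 20394 = (-5 - 9*(-11) - 336) + 20394 = (-5 + 99 - 336) + 20394 = -242 + 20394 = 20152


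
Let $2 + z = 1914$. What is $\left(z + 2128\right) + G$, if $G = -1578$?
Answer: $2462$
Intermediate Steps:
$z = 1912$ ($z = -2 + 1914 = 1912$)
$\left(z + 2128\right) + G = \left(1912 + 2128\right) - 1578 = 4040 - 1578 = 2462$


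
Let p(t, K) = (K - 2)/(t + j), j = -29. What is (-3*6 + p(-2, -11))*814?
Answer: -443630/31 ≈ -14311.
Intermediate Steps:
p(t, K) = (-2 + K)/(-29 + t) (p(t, K) = (K - 2)/(t - 29) = (-2 + K)/(-29 + t))
(-3*6 + p(-2, -11))*814 = (-3*6 + (-2 - 11)/(-29 - 2))*814 = (-18 - 13/(-31))*814 = (-18 - 1/31*(-13))*814 = (-18 + 13/31)*814 = -545/31*814 = -443630/31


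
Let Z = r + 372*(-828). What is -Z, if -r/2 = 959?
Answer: 309934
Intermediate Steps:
r = -1918 (r = -2*959 = -1918)
Z = -309934 (Z = -1918 + 372*(-828) = -1918 - 308016 = -309934)
-Z = -1*(-309934) = 309934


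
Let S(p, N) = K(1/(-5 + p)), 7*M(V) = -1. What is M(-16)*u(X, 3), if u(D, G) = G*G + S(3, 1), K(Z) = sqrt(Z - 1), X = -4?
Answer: -9/7 - I*sqrt(6)/14 ≈ -1.2857 - 0.17496*I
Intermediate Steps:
M(V) = -1/7 (M(V) = (1/7)*(-1) = -1/7)
K(Z) = sqrt(-1 + Z)
S(p, N) = sqrt(-1 + 1/(-5 + p))
u(D, G) = G**2 + I*sqrt(6)/2 (u(D, G) = G*G + sqrt((6 - 1*3)/(-5 + 3)) = G**2 + sqrt((6 - 3)/(-2)) = G**2 + sqrt(-1/2*3) = G**2 + sqrt(-3/2) = G**2 + I*sqrt(6)/2)
M(-16)*u(X, 3) = -(3**2 + I*sqrt(6)/2)/7 = -(9 + I*sqrt(6)/2)/7 = -9/7 - I*sqrt(6)/14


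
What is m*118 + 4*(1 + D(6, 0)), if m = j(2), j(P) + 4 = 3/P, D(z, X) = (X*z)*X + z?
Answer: -267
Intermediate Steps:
D(z, X) = z + z*X**2 (D(z, X) = z*X**2 + z = z + z*X**2)
j(P) = -4 + 3/P
m = -5/2 (m = -4 + 3/2 = -5/2 ≈ -2.5000)
m*118 + 4*(1 + D(6, 0)) = -5/2*118 + 4*(1 + 6*(1 + 0**2)) = -295 + 4*(1 + 6*(1 + 0)) = -295 + 4*(1 + 6*1) = -295 + 4*(1 + 6) = -295 + 4*7 = -295 + 28 = -267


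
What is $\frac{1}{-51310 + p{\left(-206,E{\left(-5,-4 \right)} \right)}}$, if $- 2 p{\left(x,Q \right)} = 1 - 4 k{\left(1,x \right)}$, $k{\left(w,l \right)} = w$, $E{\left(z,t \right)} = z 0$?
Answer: $- \frac{2}{102617} \approx -1.949 \cdot 10^{-5}$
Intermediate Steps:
$E{\left(z,t \right)} = 0$
$p{\left(x,Q \right)} = \frac{3}{2}$ ($p{\left(x,Q \right)} = - \frac{1 - 4}{2} = \left(- \frac{1}{2}\right) \left(-3\right) = \frac{3}{2}$)
$\frac{1}{-51310 + p{\left(-206,E{\left(-5,-4 \right)} \right)}} = \frac{1}{-51310 + \frac{3}{2}} = \frac{1}{- \frac{102617}{2}} = - \frac{2}{102617}$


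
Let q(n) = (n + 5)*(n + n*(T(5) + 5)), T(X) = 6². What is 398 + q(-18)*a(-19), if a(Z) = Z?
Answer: -186334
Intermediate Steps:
T(X) = 36
q(n) = 42*n*(5 + n) (q(n) = (n + 5)*(n + n*(36 + 5)) = (5 + n)*(n + n*41) = (5 + n)*(n + 41*n) = (5 + n)*(42*n) = 42*n*(5 + n))
398 + q(-18)*a(-19) = 398 + (42*(-18)*(5 - 18))*(-19) = 398 + (42*(-18)*(-13))*(-19) = 398 + 9828*(-19) = 398 - 186732 = -186334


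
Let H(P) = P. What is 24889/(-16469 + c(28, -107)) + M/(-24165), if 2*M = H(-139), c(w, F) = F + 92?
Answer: -600297047/398335860 ≈ -1.5070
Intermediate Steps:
c(w, F) = 92 + F
M = -139/2 (M = (½)*(-139) = -139/2 ≈ -69.500)
24889/(-16469 + c(28, -107)) + M/(-24165) = 24889/(-16469 + (92 - 107)) - 139/2/(-24165) = 24889/(-16469 - 15) - 139/2*(-1/24165) = 24889/(-16484) + 139/48330 = 24889*(-1/16484) + 139/48330 = -24889/16484 + 139/48330 = -600297047/398335860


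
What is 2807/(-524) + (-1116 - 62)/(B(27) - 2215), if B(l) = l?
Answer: -1381111/286628 ≈ -4.8185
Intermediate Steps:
2807/(-524) + (-1116 - 62)/(B(27) - 2215) = 2807/(-524) + (-1116 - 62)/(27 - 2215) = 2807*(-1/524) - 1178/(-2188) = -2807/524 - 1178*(-1/2188) = -2807/524 + 589/1094 = -1381111/286628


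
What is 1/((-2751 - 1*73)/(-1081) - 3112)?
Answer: -1081/3361248 ≈ -0.00032161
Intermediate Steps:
1/((-2751 - 1*73)/(-1081) - 3112) = 1/((-2751 - 73)*(-1/1081) - 3112) = 1/(-2824*(-1/1081) - 3112) = 1/(2824/1081 - 3112) = 1/(-3361248/1081) = -1081/3361248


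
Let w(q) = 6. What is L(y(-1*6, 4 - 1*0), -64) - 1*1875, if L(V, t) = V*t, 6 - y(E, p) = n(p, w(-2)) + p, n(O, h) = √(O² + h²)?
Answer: -2003 + 128*√13 ≈ -1541.5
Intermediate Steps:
y(E, p) = 6 - p - √(36 + p²) (y(E, p) = 6 - (√(p² + 6²) + p) = 6 - (√(p² + 36) + p) = 6 - (√(36 + p²) + p) = 6 - (p + √(36 + p²)) = 6 + (-p - √(36 + p²)) = 6 - p - √(36 + p²))
L(y(-1*6, 4 - 1*0), -64) - 1*1875 = (6 - (4 - 1*0) - √(36 + (4 - 1*0)²))*(-64) - 1*1875 = (6 - (4 + 0) - √(36 + (4 + 0)²))*(-64) - 1875 = (6 - 1*4 - √(36 + 4²))*(-64) - 1875 = (6 - 4 - √(36 + 16))*(-64) - 1875 = (6 - 4 - √52)*(-64) - 1875 = (6 - 4 - 2*√13)*(-64) - 1875 = (2 - 2*√13)*(-64) - 1875 = (-128 + 128*√13) - 1875 = -2003 + 128*√13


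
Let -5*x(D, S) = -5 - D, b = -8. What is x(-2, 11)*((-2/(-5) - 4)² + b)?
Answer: 372/125 ≈ 2.9760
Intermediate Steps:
x(D, S) = 1 + D/5 (x(D, S) = -(-5 - D)/5 = 1 + D/5)
x(-2, 11)*((-2/(-5) - 4)² + b) = (1 + (⅕)*(-2))*((-2/(-5) - 4)² - 8) = (1 - ⅖)*((-2*(-⅕) - 4)² - 8) = 3*((⅖ - 4)² - 8)/5 = 3*((-18/5)² - 8)/5 = 3*(324/25 - 8)/5 = (⅗)*(124/25) = 372/125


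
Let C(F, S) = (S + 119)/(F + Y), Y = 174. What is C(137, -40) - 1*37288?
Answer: -11596489/311 ≈ -37288.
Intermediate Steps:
C(F, S) = (119 + S)/(174 + F) (C(F, S) = (S + 119)/(F + 174) = (119 + S)/(174 + F))
C(137, -40) - 1*37288 = (119 - 40)/(174 + 137) - 1*37288 = 79/311 - 37288 = -11596489/311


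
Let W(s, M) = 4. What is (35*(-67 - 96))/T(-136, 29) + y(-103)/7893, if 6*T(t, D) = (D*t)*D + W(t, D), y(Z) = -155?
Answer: 4674995/16717374 ≈ 0.27965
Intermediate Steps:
T(t, D) = ⅔ + t*D²/6 (T(t, D) = ((D*t)*D + 4)/6 = (t*D² + 4)/6 = (4 + t*D²)/6 = ⅔ + t*D²/6)
(35*(-67 - 96))/T(-136, 29) + y(-103)/7893 = (35*(-67 - 96))/(⅔ + (⅙)*(-136)*29²) - 155/7893 = (35*(-163))/(⅔ + (⅙)*(-136)*841) - 155*1/7893 = -5705/(⅔ - 57188/3) - 155/7893 = -5705/(-19062) - 155/7893 = -5705*(-1/19062) - 155/7893 = 5705/19062 - 155/7893 = 4674995/16717374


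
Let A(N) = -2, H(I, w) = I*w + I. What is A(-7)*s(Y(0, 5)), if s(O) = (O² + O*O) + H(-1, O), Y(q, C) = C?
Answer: -88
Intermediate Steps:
H(I, w) = I + I*w
s(O) = -1 - O + 2*O² (s(O) = (O² + O*O) - (1 + O) = (O² + O²) + (-1 - O) = 2*O² + (-1 - O) = -1 - O + 2*O²)
A(-7)*s(Y(0, 5)) = -2*(-1 - 1*5 + 2*5²) = -2*(-1 - 5 + 2*25) = -2*(-1 - 5 + 50) = -2*44 = -88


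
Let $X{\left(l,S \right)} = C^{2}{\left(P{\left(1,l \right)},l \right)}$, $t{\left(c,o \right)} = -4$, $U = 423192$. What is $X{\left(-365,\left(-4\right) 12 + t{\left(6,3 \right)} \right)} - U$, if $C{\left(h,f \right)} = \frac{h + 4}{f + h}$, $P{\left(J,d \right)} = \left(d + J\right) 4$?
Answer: $- \frac{155924434952}{368449} \approx -4.2319 \cdot 10^{5}$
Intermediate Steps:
$P{\left(J,d \right)} = 4 J + 4 d$ ($P{\left(J,d \right)} = \left(J + d\right) 4 = 4 J + 4 d$)
$C{\left(h,f \right)} = \frac{4 + h}{f + h}$
$X{\left(l,S \right)} = \frac{\left(8 + 4 l\right)^{2}}{\left(4 + 5 l\right)^{2}}$ ($X{\left(l,S \right)} = \left(\frac{4 + \left(4 \cdot 1 + 4 l\right)}{l + \left(4 \cdot 1 + 4 l\right)}\right)^{2} = \left(\frac{4 + \left(4 + 4 l\right)}{l + \left(4 + 4 l\right)}\right)^{2} = \left(\frac{8 + 4 l}{4 + 5 l}\right)^{2} = \frac{\left(8 + 4 l\right)^{2}}{\left(4 + 5 l\right)^{2}}$)
$X{\left(-365,\left(-4\right) 12 + t{\left(6,3 \right)} \right)} - U = \frac{16 \left(2 - 365\right)^{2}}{\left(4 + 5 \left(-365\right)\right)^{2}} - 423192 = \frac{16 \left(-363\right)^{2}}{\left(4 - 1825\right)^{2}} - 423192 = 16 \cdot 131769 \cdot \frac{1}{3316041} - 423192 = \frac{234256}{368449} - 423192 = - \frac{155924434952}{368449}$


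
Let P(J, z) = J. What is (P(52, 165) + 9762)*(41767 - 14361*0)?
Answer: 409901338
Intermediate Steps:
(P(52, 165) + 9762)*(41767 - 14361*0) = (52 + 9762)*(41767 - 14361*0) = 9814*(41767 + 0) = 9814*41767 = 409901338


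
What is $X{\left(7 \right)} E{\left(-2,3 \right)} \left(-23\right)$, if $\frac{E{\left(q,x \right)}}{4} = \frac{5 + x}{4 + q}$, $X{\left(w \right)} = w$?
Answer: $-2576$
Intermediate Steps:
$E{\left(q,x \right)} = \frac{4 \left(5 + x\right)}{4 + q}$ ($E{\left(q,x \right)} = 4 \frac{5 + x}{4 + q} = \frac{4 \left(5 + x\right)}{4 + q}$)
$X{\left(7 \right)} E{\left(-2,3 \right)} \left(-23\right) = 7 \frac{4 \left(5 + 3\right)}{4 - 2} \left(-23\right) = 7 \cdot 4 \cdot \frac{1}{2} \cdot 8 \left(-23\right) = 7 \cdot 16 \left(-23\right) = 112 \left(-23\right) = -2576$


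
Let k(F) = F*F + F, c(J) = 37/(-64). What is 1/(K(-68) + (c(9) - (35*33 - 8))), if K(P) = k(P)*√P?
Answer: -4700480/5786837743833 - 37322752*I*√17/5786837743833 ≈ -8.1227e-7 - 2.6592e-5*I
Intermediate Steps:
c(J) = -37/64 (c(J) = 37*(-1/64) = -37/64)
k(F) = F + F² (k(F) = F² + F = F + F²)
K(P) = P^(3/2)*(1 + P) (K(P) = (P*(1 + P))*√P = P^(3/2)*(1 + P))
1/(K(-68) + (c(9) - (35*33 - 8))) = 1/((-68)^(3/2)*(1 - 68) + (-37/64 - (35*33 - 8))) = 1/(-136*I*√17*(-67) + (-37/64 - (1155 - 8))) = 1/(9112*I*√17 + (-37/64 - 1*1147)) = 1/(9112*I*√17 + (-37/64 - 1147)) = 1/(9112*I*√17 - 73445/64) = 1/(-73445/64 + 9112*I*√17)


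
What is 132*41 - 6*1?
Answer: 5406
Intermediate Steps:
132*41 - 6*1 = 5412 - 6 = 5406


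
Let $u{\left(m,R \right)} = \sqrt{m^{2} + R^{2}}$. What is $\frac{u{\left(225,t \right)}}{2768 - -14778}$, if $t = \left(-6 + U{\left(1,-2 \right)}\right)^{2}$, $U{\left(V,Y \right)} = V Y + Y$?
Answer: $\frac{25 \sqrt{97}}{17546} \approx 0.014033$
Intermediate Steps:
$U{\left(V,Y \right)} = Y + V Y$
$t = 100$ ($t = \left(-6 - 2 \left(1 + 1\right)\right)^{2} = \left(-6 - 4\right)^{2} = \left(-10\right)^{2} = 100$)
$u{\left(m,R \right)} = \sqrt{R^{2} + m^{2}}$
$\frac{u{\left(225,t \right)}}{2768 - -14778} = \frac{\sqrt{100^{2} + 225^{2}}}{2768 - -14778} = \frac{\sqrt{10000 + 50625}}{2768 + 14778} = \frac{\sqrt{60625}}{17546} = 25 \sqrt{97} \cdot \frac{1}{17546} = \frac{25 \sqrt{97}}{17546}$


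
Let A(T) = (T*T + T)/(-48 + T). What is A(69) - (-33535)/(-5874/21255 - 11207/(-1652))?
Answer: 58575161410/10880997 ≈ 5383.3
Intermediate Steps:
A(T) = (T + T²)/(-48 + T) (A(T) = (T² + T)/(-48 + T) = (T + T²)/(-48 + T))
A(69) - (-33535)/(-5874/21255 - 11207/(-1652)) = 69*(1 + 69)/(-48 + 69) - (-33535)/(-5874/21255 - 11207/(-1652)) = 69*70/21 - (-33535)/(-5874*1/21255 - 11207*(-1/1652)) = 69*(1/21)*70 - (-33535)/(-1958/7085 + 1601/236) = 230 - (-33535)/10880997/1672060 = 230 - (-33535)*1672060/10880997 = 230 - 1*(-56072532100/10880997) = 230 + 56072532100/10880997 = 58575161410/10880997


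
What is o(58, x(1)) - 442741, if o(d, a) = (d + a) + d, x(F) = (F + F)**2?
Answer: -442621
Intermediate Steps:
x(F) = 4*F**2 (x(F) = (2*F)**2 = 4*F**2)
o(d, a) = a + 2*d (o(d, a) = (a + d) + d = a + 2*d)
o(58, x(1)) - 442741 = (4*1**2 + 2*58) - 442741 = (4*1 + 116) - 442741 = (4 + 116) - 442741 = 120 - 442741 = -442621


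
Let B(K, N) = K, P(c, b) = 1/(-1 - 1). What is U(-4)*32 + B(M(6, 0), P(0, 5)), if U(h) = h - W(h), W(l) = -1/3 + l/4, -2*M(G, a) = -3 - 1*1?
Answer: -250/3 ≈ -83.333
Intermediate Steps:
M(G, a) = 2 (M(G, a) = -(-3 - 1*1)/2 = -(-3 - 1)/2 = -½*(-4) = 2)
P(c, b) = -½ (P(c, b) = 1/(-2) = -½)
W(l) = -⅓ + l/4 (W(l) = -1*⅓ + l*(¼) = -⅓ + l/4)
U(h) = ⅓ + 3*h/4 (U(h) = h - (-⅓ + h/4) = h + (⅓ - h/4) = ⅓ + 3*h/4)
U(-4)*32 + B(M(6, 0), P(0, 5)) = (⅓ + (¾)*(-4))*32 + 2 = (⅓ - 3)*32 + 2 = -8/3*32 + 2 = -256/3 + 2 = -250/3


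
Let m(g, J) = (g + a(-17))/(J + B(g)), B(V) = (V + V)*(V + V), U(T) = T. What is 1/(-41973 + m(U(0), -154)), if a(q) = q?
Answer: -154/6463825 ≈ -2.3825e-5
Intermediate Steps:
B(V) = 4*V**2 (B(V) = (2*V)*(2*V) = 4*V**2)
m(g, J) = (-17 + g)/(J + 4*g**2) (m(g, J) = (g - 17)/(J + 4*g**2) = (-17 + g)/(J + 4*g**2))
1/(-41973 + m(U(0), -154)) = 1/(-41973 + (-17 + 0)/(-154 + 4*0**2)) = 1/(-41973 - 17/(-154 + 4*0)) = 1/(-41973 - 17/(-154 + 0)) = 1/(-41973 - 17/(-154)) = 1/(-41973 - 1/154*(-17)) = 1/(-41973 + 17/154) = 1/(-6463825/154) = -154/6463825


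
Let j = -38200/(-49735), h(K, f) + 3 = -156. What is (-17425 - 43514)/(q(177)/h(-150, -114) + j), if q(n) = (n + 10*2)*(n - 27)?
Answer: 32126492349/97573030 ≈ 329.26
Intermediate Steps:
h(K, f) = -159 (h(K, f) = -3 - 156 = -159)
q(n) = (-27 + n)*(20 + n) (q(n) = (n + 20)*(-27 + n) = (20 + n)*(-27 + n) = (-27 + n)*(20 + n))
j = 7640/9947 (j = -38200*(-1/49735) = 7640/9947 ≈ 0.76807)
(-17425 - 43514)/(q(177)/h(-150, -114) + j) = (-17425 - 43514)/((-540 + 177² - 7*177)/(-159) + 7640/9947) = -60939/((-540 + 31329 - 1239)*(-1/159) + 7640/9947) = -60939/(29550*(-1/159) + 7640/9947) = -60939/(-9850/53 + 7640/9947) = -60939/(-97573030/527191) = -60939*(-527191/97573030) = 32126492349/97573030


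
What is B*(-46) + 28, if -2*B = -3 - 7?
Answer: -202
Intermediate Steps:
B = 5 (B = -(-3 - 7)/2 = -½*(-10) = 5)
B*(-46) + 28 = 5*(-46) + 28 = -230 + 28 = -202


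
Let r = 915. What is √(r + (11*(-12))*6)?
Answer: √123 ≈ 11.091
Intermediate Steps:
√(r + (11*(-12))*6) = √(915 + (11*(-12))*6) = √(915 - 132*6) = √(915 - 792) = √123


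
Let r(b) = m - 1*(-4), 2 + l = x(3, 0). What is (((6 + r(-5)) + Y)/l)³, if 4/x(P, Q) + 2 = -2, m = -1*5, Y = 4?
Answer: -27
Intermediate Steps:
m = -5
x(P, Q) = -1 (x(P, Q) = 4/(-2 - 2) = 4/(-4) = 4*(-¼) = -1)
l = -3 (l = -2 - 1 = -3)
r(b) = -1 (r(b) = -5 - 1*(-4) = -5 + 4 = -1)
(((6 + r(-5)) + Y)/l)³ = (((6 - 1) + 4)/(-3))³ = ((5 + 4)*(-⅓))³ = (9*(-⅓))³ = (-3)³ = -27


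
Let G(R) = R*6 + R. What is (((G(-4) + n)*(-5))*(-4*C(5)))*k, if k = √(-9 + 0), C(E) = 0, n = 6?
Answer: 0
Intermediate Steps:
k = 3*I (k = √(-9) = 3*I ≈ 3.0*I)
G(R) = 7*R (G(R) = 6*R + R = 7*R)
(((G(-4) + n)*(-5))*(-4*C(5)))*k = (((7*(-4) + 6)*(-5))*(-4*0))*(3*I) = (((-28 + 6)*(-5))*0)*(3*I) = (-22*(-5)*0)*(3*I) = (110*0)*(3*I) = 0*(3*I) = 0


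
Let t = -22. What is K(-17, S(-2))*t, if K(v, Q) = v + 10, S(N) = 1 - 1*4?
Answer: 154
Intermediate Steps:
S(N) = -3 (S(N) = 1 - 4 = -3)
K(v, Q) = 10 + v
K(-17, S(-2))*t = (10 - 17)*(-22) = -7*(-22) = 154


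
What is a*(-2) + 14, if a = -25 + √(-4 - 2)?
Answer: 64 - 2*I*√6 ≈ 64.0 - 4.899*I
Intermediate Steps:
a = -25 + I*√6 (a = -25 + √(-6) = -25 + I*√6 ≈ -25.0 + 2.4495*I)
a*(-2) + 14 = (-25 + I*√6)*(-2) + 14 = (50 - 2*I*√6) + 14 = 64 - 2*I*√6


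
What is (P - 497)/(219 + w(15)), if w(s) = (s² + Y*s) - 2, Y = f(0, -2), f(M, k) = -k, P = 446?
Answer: -51/472 ≈ -0.10805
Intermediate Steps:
Y = 2 (Y = -1*(-2) = 2)
w(s) = -2 + s² + 2*s (w(s) = (s² + 2*s) - 2 = -2 + s² + 2*s)
(P - 497)/(219 + w(15)) = (446 - 497)/(219 + (-2 + 15² + 2*15)) = -51/(219 + (-2 + 225 + 30)) = -51/(219 + 253) = -51/472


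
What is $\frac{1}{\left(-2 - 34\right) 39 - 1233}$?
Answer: $- \frac{1}{2637} \approx -0.00037922$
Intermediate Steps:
$\frac{1}{\left(-2 - 34\right) 39 - 1233} = \frac{1}{\left(-36\right) 39 - 1233} = \frac{1}{-1404 - 1233} = \frac{1}{-2637} = - \frac{1}{2637}$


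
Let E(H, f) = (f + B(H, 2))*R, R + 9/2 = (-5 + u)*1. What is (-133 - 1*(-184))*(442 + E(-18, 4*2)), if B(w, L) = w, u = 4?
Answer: 25347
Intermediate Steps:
R = -11/2 (R = -9/2 + (-5 + 4)*1 = -9/2 - 1*1 = -9/2 - 1 = -11/2 ≈ -5.5000)
E(H, f) = -11*H/2 - 11*f/2 (E(H, f) = (f + H)*(-11/2) = (H + f)*(-11/2) = -11*H/2 - 11*f/2)
(-133 - 1*(-184))*(442 + E(-18, 4*2)) = (-133 - 1*(-184))*(442 + (-11/2*(-18) - 22*2)) = (-133 + 184)*(442 + (99 - 11/2*8)) = 51*(442 + (99 - 44)) = 51*(442 + 55) = 51*497 = 25347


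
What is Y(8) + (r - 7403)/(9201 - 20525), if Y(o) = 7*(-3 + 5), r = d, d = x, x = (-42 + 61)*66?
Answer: 164685/11324 ≈ 14.543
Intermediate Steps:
x = 1254 (x = 19*66 = 1254)
d = 1254
r = 1254
Y(o) = 14 (Y(o) = 7*2 = 14)
Y(8) + (r - 7403)/(9201 - 20525) = 14 + (1254 - 7403)/(9201 - 20525) = 14 - 6149/(-11324) = 14 - 6149*(-1/11324) = 14 + 6149/11324 = 164685/11324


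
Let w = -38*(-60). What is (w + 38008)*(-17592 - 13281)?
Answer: -1243811424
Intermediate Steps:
w = 2280
(w + 38008)*(-17592 - 13281) = (2280 + 38008)*(-17592 - 13281) = 40288*(-30873) = -1243811424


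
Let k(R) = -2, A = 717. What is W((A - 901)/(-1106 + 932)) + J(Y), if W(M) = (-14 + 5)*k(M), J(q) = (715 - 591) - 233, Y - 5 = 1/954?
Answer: -91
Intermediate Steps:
Y = 4771/954 (Y = 5 + 1/954 = 4771/954 ≈ 5.0010)
J(q) = -109 (J(q) = 124 - 233 = -109)
W(M) = 18 (W(M) = (-14 + 5)*(-2) = -9*(-2) = 18)
W((A - 901)/(-1106 + 932)) + J(Y) = 18 - 109 = -91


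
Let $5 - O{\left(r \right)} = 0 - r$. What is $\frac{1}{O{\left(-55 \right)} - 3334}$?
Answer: $- \frac{1}{3384} \approx -0.00029551$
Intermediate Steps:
$O{\left(r \right)} = 5 + r$ ($O{\left(r \right)} = 5 - \left(0 - r\right) = 5 - - r = 5 + r$)
$\frac{1}{O{\left(-55 \right)} - 3334} = \frac{1}{\left(5 - 55\right) - 3334} = \frac{1}{-50 - 3334} = \frac{1}{-3384} = - \frac{1}{3384}$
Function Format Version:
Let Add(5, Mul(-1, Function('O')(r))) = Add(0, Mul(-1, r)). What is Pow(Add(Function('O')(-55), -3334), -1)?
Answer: Rational(-1, 3384) ≈ -0.00029551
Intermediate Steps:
Function('O')(r) = Add(5, r) (Function('O')(r) = Add(5, Mul(-1, Add(0, Mul(-1, r)))) = Add(5, Mul(-1, Mul(-1, r))) = Add(5, r))
Pow(Add(Function('O')(-55), -3334), -1) = Pow(Add(Add(5, -55), -3334), -1) = Pow(Add(-50, -3334), -1) = Pow(-3384, -1) = Rational(-1, 3384)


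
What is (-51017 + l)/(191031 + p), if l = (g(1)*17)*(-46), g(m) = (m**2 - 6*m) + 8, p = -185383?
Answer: -53363/5648 ≈ -9.4481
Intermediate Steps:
g(m) = 8 + m**2 - 6*m
l = -2346 (l = ((8 + 1**2 - 6*1)*17)*(-46) = ((8 + 1 - 6)*17)*(-46) = (3*17)*(-46) = 51*(-46) = -2346)
(-51017 + l)/(191031 + p) = (-51017 - 2346)/(191031 - 185383) = -53363/5648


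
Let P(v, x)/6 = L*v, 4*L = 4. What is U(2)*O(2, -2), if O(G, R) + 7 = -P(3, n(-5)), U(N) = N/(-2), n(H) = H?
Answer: 25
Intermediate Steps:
L = 1 (L = (1/4)*4 = 1)
U(N) = -N/2 (U(N) = N*(-1/2) = -N/2)
P(v, x) = 6*v (P(v, x) = 6*(1*v) = 6*v)
O(G, R) = -25 (O(G, R) = -7 - 6*3 = -7 - 1*18 = -7 - 18 = -25)
U(2)*O(2, -2) = -1/2*2*(-25) = -1*(-25) = 25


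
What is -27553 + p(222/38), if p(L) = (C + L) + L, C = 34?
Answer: -522639/19 ≈ -27507.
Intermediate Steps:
p(L) = 34 + 2*L (p(L) = (34 + L) + L = 34 + 2*L)
-27553 + p(222/38) = -27553 + (34 + 2*(222/38)) = -27553 + (34 + 2*(222*(1/38))) = -27553 + (34 + 2*(111/19)) = -27553 + (34 + 222/19) = -27553 + 868/19 = -522639/19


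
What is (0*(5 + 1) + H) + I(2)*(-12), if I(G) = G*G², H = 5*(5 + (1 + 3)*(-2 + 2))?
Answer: -71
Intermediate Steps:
H = 25 (H = 5*(5 + 4*0) = 5*(5 + 0) = 5*5 = 25)
I(G) = G³
(0*(5 + 1) + H) + I(2)*(-12) = (0*(5 + 1) + 25) + 2³*(-12) = (0*6 + 25) + 8*(-12) = (0 + 25) - 96 = 25 - 96 = -71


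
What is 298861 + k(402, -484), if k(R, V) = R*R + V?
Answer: 459981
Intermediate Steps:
k(R, V) = V + R² (k(R, V) = R² + V = V + R²)
298861 + k(402, -484) = 298861 + (-484 + 402²) = 298861 + (-484 + 161604) = 298861 + 161120 = 459981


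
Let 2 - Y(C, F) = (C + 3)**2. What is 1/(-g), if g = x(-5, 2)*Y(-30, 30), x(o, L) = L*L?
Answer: 1/2908 ≈ 0.00034388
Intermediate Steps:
Y(C, F) = 2 - (3 + C)**2 (Y(C, F) = 2 - (C + 3)**2 = 2 - (3 + C)**2)
x(o, L) = L**2
g = -2908 (g = 2**2*(2 - (3 - 30)**2) = 4*(2 - 1*(-27)**2) = 4*(2 - 1*729) = 4*(2 - 729) = 4*(-727) = -2908)
1/(-g) = 1/(-1*(-2908)) = 1/2908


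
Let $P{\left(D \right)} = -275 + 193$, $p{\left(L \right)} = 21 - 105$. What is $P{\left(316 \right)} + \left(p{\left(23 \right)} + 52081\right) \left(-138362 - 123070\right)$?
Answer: $-13593679786$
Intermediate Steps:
$p{\left(L \right)} = -84$
$P{\left(D \right)} = -82$
$P{\left(316 \right)} + \left(p{\left(23 \right)} + 52081\right) \left(-138362 - 123070\right) = -82 + \left(-84 + 52081\right) \left(-138362 - 123070\right) = -82 + 51997 \left(-261432\right) = -82 - 13593679704 = -13593679786$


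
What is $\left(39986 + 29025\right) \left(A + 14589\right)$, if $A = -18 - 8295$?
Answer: $433113036$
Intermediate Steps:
$A = -8313$ ($A = -18 - 8295 = -8313$)
$\left(39986 + 29025\right) \left(A + 14589\right) = \left(39986 + 29025\right) \left(-8313 + 14589\right) = 69011 \cdot 6276 = 433113036$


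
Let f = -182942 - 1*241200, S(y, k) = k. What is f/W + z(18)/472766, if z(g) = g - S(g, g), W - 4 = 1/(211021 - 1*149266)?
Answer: -26192889210/247021 ≈ -1.0604e+5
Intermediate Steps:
W = 247021/61755 (W = 4 + 1/(211021 - 1*149266) = 4 + 1/(211021 - 149266) = 4 + 1/61755 = 247021/61755 ≈ 4.0000)
f = -424142 (f = -182942 - 241200 = -424142)
z(g) = 0 (z(g) = g - g = 0)
f/W + z(18)/472766 = -424142/247021/61755 + 0/472766 = -424142*61755/247021 + 0*(1/472766) = -26192889210/247021 + 0 = -26192889210/247021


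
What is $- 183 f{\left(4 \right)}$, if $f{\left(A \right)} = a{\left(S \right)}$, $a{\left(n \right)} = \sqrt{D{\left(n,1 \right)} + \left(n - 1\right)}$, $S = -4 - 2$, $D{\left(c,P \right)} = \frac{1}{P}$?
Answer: $- 183 i \sqrt{6} \approx - 448.26 i$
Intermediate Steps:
$S = -6$
$a{\left(n \right)} = \sqrt{n}$ ($a{\left(n \right)} = \sqrt{1^{-1} + \left(n - 1\right)} = \sqrt{1 + \left(n - 1\right)} = \sqrt{1 + \left(-1 + n\right)} = \sqrt{n}$)
$f{\left(A \right)} = i \sqrt{6}$ ($f{\left(A \right)} = \sqrt{-6} = i \sqrt{6}$)
$- 183 f{\left(4 \right)} = - 183 i \sqrt{6}$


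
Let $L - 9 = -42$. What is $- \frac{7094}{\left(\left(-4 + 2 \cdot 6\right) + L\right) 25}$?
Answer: $\frac{7094}{625} \approx 11.35$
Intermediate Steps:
$L = -33$ ($L = 9 - 42 = -33$)
$- \frac{7094}{\left(\left(-4 + 2 \cdot 6\right) + L\right) 25} = - \frac{7094}{\left(\left(-4 + 2 \cdot 6\right) - 33\right) 25} = - \frac{7094}{\left(\left(-4 + 12\right) - 33\right) 25} = - \frac{7094}{\left(8 - 33\right) 25} = - \frac{7094}{\left(-25\right) 25} = - \frac{7094}{-625} = \left(-7094\right) \left(- \frac{1}{625}\right) = \frac{7094}{625}$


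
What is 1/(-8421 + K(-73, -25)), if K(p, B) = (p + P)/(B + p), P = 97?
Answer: -49/412641 ≈ -0.00011875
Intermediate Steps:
K(p, B) = (97 + p)/(B + p) (K(p, B) = (p + 97)/(B + p) = (97 + p)/(B + p))
1/(-8421 + K(-73, -25)) = 1/(-8421 + (97 - 73)/(-25 - 73)) = 1/(-8421 + 24/(-98)) = 1/(-8421 - 1/98*24) = 1/(-8421 - 12/49) = 1/(-412641/49) = -49/412641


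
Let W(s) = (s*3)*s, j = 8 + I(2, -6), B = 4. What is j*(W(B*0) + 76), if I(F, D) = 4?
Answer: 912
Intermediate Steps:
j = 12 (j = 8 + 4 = 12)
W(s) = 3*s² (W(s) = (3*s)*s = 3*s²)
j*(W(B*0) + 76) = 12*(3*(4*0)² + 76) = 12*(3*0² + 76) = 12*(3*0 + 76) = 12*(0 + 76) = 12*76 = 912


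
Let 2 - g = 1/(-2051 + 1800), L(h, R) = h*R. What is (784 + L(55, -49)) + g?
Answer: -479158/251 ≈ -1909.0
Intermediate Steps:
L(h, R) = R*h
g = 503/251 (g = 2 - 1/(-2051 + 1800) = 2 - 1/(-251) = 2 - 1*(-1/251) = 2 + 1/251 = 503/251 ≈ 2.0040)
(784 + L(55, -49)) + g = (784 - 49*55) + 503/251 = (784 - 2695) + 503/251 = -1911 + 503/251 = -479158/251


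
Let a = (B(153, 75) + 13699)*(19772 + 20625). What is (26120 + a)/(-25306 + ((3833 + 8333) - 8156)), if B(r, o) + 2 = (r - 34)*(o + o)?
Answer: -1274430279/21296 ≈ -59844.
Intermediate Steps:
B(r, o) = -2 + 2*o*(-34 + r) (B(r, o) = -2 + (r - 34)*(o + o) = -2 + (-34 + r)*(2*o) = -2 + 2*o*(-34 + r))
a = 1274404159 (a = ((-2 - 68*75 + 2*75*153) + 13699)*(19772 + 20625) = ((-2 - 5100 + 22950) + 13699)*40397 = (17848 + 13699)*40397 = 31547*40397 = 1274404159)
(26120 + a)/(-25306 + ((3833 + 8333) - 8156)) = (26120 + 1274404159)/(-25306 + ((3833 + 8333) - 8156)) = 1274430279/(-25306 + (12166 - 8156)) = 1274430279/(-25306 + 4010) = 1274430279/(-21296) = 1274430279*(-1/21296) = -1274430279/21296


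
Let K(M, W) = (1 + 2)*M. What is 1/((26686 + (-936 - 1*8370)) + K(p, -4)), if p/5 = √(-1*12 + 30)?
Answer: 1738/30206035 - 9*√2/60412070 ≈ 5.7328e-5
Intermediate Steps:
p = 15*√2 (p = 5*√(-1*12 + 30) = 5*√(-12 + 30) = 5*√18 = 5*(3*√2) = 15*√2 ≈ 21.213)
K(M, W) = 3*M
1/((26686 + (-936 - 1*8370)) + K(p, -4)) = 1/((26686 + (-936 - 1*8370)) + 3*(15*√2)) = 1/((26686 + (-936 - 8370)) + 45*√2) = 1/((26686 - 9306) + 45*√2) = 1/(17380 + 45*√2)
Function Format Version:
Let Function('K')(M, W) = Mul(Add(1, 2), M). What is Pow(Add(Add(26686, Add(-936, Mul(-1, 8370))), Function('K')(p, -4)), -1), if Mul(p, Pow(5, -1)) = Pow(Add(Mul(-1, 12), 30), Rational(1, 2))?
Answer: Add(Rational(1738, 30206035), Mul(Rational(-9, 60412070), Pow(2, Rational(1, 2)))) ≈ 5.7328e-5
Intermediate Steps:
p = Mul(15, Pow(2, Rational(1, 2))) (p = Mul(5, Pow(Add(Mul(-1, 12), 30), Rational(1, 2))) = Mul(5, Pow(Add(-12, 30), Rational(1, 2))) = Mul(5, Pow(18, Rational(1, 2))) = Mul(5, Mul(3, Pow(2, Rational(1, 2)))) = Mul(15, Pow(2, Rational(1, 2))) ≈ 21.213)
Function('K')(M, W) = Mul(3, M)
Pow(Add(Add(26686, Add(-936, Mul(-1, 8370))), Function('K')(p, -4)), -1) = Pow(Add(Add(26686, Add(-936, Mul(-1, 8370))), Mul(3, Mul(15, Pow(2, Rational(1, 2))))), -1) = Pow(Add(Add(26686, Add(-936, -8370)), Mul(45, Pow(2, Rational(1, 2)))), -1) = Pow(Add(Add(26686, -9306), Mul(45, Pow(2, Rational(1, 2)))), -1) = Pow(Add(17380, Mul(45, Pow(2, Rational(1, 2)))), -1)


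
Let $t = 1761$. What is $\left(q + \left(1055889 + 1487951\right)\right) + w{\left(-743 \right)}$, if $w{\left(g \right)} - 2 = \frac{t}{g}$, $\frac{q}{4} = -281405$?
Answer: $\frac{1053737185}{743} \approx 1.4182 \cdot 10^{6}$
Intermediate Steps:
$q = -1125620$ ($q = 4 \left(-281405\right) = -1125620$)
$w{\left(g \right)} = 2 + \frac{1761}{g}$
$\left(q + \left(1055889 + 1487951\right)\right) + w{\left(-743 \right)} = \left(-1125620 + \left(1055889 + 1487951\right)\right) + \left(2 + \frac{1761}{-743}\right) = \left(-1125620 + 2543840\right) + \left(2 + 1761 \left(- \frac{1}{743}\right)\right) = 1418220 + \left(2 - \frac{1761}{743}\right) = 1418220 - \frac{275}{743} = \frac{1053737185}{743}$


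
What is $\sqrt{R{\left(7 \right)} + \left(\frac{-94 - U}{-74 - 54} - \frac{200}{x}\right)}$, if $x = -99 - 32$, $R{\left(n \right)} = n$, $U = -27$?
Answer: $\frac{7 \sqrt{811414}}{2096} \approx 3.0083$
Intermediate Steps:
$x = -131$ ($x = -99 - 32 = -131$)
$\sqrt{R{\left(7 \right)} + \left(\frac{-94 - U}{-74 - 54} - \frac{200}{x}\right)} = \sqrt{7 + \left(\frac{-94 - -27}{-74 - 54} - \frac{200}{-131}\right)} = \sqrt{7 + \left(\frac{-94 + 27}{-128} - - \frac{200}{131}\right)} = \sqrt{7 + \left(\left(-67\right) \left(- \frac{1}{128}\right) + \frac{200}{131}\right)} = \sqrt{7 + \left(\frac{67}{128} + \frac{200}{131}\right)} = \sqrt{7 + \frac{34377}{16768}} = \sqrt{\frac{151753}{16768}} = \frac{7 \sqrt{811414}}{2096}$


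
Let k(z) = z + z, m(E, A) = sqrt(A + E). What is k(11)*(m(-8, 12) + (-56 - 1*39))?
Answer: -2046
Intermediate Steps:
k(z) = 2*z
k(11)*(m(-8, 12) + (-56 - 1*39)) = (2*11)*(sqrt(12 - 8) + (-56 - 1*39)) = 22*(sqrt(4) + (-56 - 39)) = 22*(2 - 95) = 22*(-93) = -2046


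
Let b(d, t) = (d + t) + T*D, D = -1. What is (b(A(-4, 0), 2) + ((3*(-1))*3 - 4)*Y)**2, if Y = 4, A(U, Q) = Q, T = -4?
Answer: 2116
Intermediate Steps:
b(d, t) = 4 + d + t (b(d, t) = (d + t) - 4*(-1) = (d + t) + 4 = 4 + d + t)
(b(A(-4, 0), 2) + ((3*(-1))*3 - 4)*Y)**2 = ((4 + 0 + 2) + ((3*(-1))*3 - 4)*4)**2 = (6 + (-3*3 - 4)*4)**2 = (6 + (-9 - 4)*4)**2 = (6 - 13*4)**2 = (6 - 52)**2 = (-46)**2 = 2116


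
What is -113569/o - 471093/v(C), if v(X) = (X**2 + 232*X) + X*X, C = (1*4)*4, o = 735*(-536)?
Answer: -7713003451/69336960 ≈ -111.24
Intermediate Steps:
o = -393960
C = 16 (C = 4*4 = 16)
v(X) = 2*X**2 + 232*X (v(X) = (X**2 + 232*X) + X**2 = 2*X**2 + 232*X)
-113569/o - 471093/v(C) = -113569/(-393960) - 471093*1/(32*(116 + 16)) = -113569*(-1/393960) - 471093/(2*16*132) = 113569/393960 - 471093/4224 = 113569/393960 - 471093*1/4224 = 113569/393960 - 157031/1408 = -7713003451/69336960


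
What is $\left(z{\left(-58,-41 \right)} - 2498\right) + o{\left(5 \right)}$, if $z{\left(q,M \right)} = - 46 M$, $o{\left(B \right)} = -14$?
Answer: $-626$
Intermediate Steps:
$\left(z{\left(-58,-41 \right)} - 2498\right) + o{\left(5 \right)} = \left(\left(-46\right) \left(-41\right) - 2498\right) - 14 = \left(1886 - 2498\right) - 14 = -612 - 14 = -626$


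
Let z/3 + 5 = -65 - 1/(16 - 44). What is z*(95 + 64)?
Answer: -934443/28 ≈ -33373.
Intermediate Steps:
z = -5877/28 (z = -15 + 3*(-65 - 1/(16 - 44)) = -15 + 3*(-65 - 1/(-28)) = -15 + 3*(-65 - 1*(-1/28)) = -15 + 3*(-65 + 1/28) = -15 + 3*(-1819/28) = -15 - 5457/28 = -5877/28 ≈ -209.89)
z*(95 + 64) = -5877*(95 + 64)/28 = -5877/28*159 = -934443/28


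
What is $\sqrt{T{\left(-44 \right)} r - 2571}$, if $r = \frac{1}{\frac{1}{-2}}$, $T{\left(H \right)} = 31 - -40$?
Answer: $i \sqrt{2713} \approx 52.086 i$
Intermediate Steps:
$T{\left(H \right)} = 71$ ($T{\left(H \right)} = 31 + 40 = 71$)
$r = -2$ ($r = \frac{1}{- \frac{1}{2}} = -2$)
$\sqrt{T{\left(-44 \right)} r - 2571} = \sqrt{71 \left(-2\right) - 2571} = \sqrt{-142 - 2571} = \sqrt{-2713} = i \sqrt{2713}$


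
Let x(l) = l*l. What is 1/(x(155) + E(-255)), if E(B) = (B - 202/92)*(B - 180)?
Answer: 46/6251635 ≈ 7.3581e-6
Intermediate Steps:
x(l) = l²
E(B) = (-180 + B)*(-101/46 + B) (E(B) = (B - 202*1/92)*(-180 + B) = (B - 101/46)*(-180 + B) = (-101/46 + B)*(-180 + B) = (-180 + B)*(-101/46 + B))
1/(x(155) + E(-255)) = 1/(155² + (9090/23 + (-255)² - 8381/46*(-255))) = 1/(24025 + (9090/23 + 65025 + 2137155/46)) = 1/(24025 + 5146485/46) = 1/(6251635/46) = 46/6251635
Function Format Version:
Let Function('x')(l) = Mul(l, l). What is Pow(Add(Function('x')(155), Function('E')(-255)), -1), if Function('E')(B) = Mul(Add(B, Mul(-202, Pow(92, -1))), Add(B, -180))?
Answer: Rational(46, 6251635) ≈ 7.3581e-6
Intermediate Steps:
Function('x')(l) = Pow(l, 2)
Function('E')(B) = Mul(Add(-180, B), Add(Rational(-101, 46), B)) (Function('E')(B) = Mul(Add(B, Mul(-202, Rational(1, 92))), Add(-180, B)) = Mul(Add(B, Rational(-101, 46)), Add(-180, B)) = Mul(Add(Rational(-101, 46), B), Add(-180, B)) = Mul(Add(-180, B), Add(Rational(-101, 46), B)))
Pow(Add(Function('x')(155), Function('E')(-255)), -1) = Pow(Add(Pow(155, 2), Add(Rational(9090, 23), Pow(-255, 2), Mul(Rational(-8381, 46), -255))), -1) = Pow(Add(24025, Add(Rational(9090, 23), 65025, Rational(2137155, 46))), -1) = Pow(Add(24025, Rational(5146485, 46)), -1) = Pow(Rational(6251635, 46), -1) = Rational(46, 6251635)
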